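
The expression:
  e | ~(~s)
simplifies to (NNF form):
e | s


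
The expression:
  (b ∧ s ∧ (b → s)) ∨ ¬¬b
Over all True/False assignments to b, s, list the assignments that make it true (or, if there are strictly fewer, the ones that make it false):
is true only for:
  b=True, s=False;
  b=True, s=True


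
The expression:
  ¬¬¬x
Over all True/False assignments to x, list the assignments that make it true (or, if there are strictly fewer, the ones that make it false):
is true only for:
  x=False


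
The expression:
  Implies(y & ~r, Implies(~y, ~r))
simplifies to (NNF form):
True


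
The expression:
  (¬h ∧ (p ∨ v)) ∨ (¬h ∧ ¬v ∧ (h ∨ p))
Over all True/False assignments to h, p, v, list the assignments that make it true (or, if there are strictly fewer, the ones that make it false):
is true only for:
  h=False, p=False, v=True;
  h=False, p=True, v=False;
  h=False, p=True, v=True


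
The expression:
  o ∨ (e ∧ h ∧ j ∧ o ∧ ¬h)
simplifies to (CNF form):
o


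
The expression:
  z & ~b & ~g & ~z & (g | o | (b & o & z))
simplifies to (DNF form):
False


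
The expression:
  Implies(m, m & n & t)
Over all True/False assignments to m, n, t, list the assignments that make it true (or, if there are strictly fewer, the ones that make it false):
is false only for:
  m=True, n=False, t=False;
  m=True, n=False, t=True;
  m=True, n=True, t=False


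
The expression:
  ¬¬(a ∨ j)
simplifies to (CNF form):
a ∨ j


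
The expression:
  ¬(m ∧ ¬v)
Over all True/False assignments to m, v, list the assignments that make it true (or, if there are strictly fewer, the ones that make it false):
is false only for:
  m=True, v=False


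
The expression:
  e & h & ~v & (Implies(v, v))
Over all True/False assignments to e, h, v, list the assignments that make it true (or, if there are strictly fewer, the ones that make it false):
is true only for:
  e=True, h=True, v=False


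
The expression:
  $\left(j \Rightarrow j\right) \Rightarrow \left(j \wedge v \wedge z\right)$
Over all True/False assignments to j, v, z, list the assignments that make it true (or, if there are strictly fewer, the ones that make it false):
is true only for:
  j=True, v=True, z=True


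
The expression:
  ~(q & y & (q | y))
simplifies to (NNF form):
~q | ~y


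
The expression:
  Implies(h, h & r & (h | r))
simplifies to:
r | ~h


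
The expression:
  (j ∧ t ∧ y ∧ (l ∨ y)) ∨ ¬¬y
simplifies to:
y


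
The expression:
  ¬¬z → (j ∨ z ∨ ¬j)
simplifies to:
True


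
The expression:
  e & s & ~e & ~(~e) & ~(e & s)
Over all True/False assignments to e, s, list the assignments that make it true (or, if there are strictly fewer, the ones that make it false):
is never true.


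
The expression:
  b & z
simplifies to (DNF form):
b & z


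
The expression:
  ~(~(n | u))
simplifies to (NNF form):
n | u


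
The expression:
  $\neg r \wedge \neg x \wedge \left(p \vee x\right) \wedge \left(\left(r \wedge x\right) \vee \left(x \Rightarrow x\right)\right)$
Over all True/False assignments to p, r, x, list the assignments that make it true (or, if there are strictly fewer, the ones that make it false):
is true only for:
  p=True, r=False, x=False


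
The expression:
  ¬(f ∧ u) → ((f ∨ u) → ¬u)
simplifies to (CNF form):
f ∨ ¬u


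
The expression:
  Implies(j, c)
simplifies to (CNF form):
c | ~j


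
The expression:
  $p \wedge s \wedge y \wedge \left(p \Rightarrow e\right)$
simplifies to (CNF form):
$e \wedge p \wedge s \wedge y$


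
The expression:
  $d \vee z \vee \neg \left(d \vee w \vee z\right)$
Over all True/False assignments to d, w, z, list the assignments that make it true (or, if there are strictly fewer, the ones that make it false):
is false only for:
  d=False, w=True, z=False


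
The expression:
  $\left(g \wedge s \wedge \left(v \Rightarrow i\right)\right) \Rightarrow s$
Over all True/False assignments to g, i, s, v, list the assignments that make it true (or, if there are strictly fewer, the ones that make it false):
is always true.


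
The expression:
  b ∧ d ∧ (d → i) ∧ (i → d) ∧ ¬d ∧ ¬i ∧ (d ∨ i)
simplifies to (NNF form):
False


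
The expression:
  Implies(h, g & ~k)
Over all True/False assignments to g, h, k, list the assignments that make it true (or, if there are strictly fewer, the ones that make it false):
is false only for:
  g=False, h=True, k=False;
  g=False, h=True, k=True;
  g=True, h=True, k=True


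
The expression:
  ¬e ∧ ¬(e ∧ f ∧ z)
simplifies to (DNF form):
¬e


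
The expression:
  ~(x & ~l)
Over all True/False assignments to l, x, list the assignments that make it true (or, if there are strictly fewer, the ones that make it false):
is false only for:
  l=False, x=True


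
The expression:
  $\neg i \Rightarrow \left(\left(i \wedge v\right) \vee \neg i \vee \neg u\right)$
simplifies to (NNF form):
$\text{True}$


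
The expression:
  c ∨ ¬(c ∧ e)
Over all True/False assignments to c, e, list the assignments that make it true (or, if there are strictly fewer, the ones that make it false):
is always true.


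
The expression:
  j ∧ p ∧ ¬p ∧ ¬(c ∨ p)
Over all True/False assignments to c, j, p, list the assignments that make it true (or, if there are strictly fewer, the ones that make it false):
is never true.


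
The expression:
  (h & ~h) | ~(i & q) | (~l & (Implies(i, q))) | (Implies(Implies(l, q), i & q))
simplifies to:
True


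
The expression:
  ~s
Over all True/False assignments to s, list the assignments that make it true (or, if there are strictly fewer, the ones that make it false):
is true only for:
  s=False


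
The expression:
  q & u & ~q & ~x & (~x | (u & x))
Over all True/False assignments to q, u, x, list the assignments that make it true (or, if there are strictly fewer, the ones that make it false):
is never true.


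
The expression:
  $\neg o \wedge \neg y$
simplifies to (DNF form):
$\neg o \wedge \neg y$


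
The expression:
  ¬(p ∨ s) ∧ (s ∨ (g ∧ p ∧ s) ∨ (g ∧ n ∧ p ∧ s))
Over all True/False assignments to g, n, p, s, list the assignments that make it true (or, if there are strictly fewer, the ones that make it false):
is never true.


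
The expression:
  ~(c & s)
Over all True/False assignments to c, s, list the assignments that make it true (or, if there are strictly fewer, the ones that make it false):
is false only for:
  c=True, s=True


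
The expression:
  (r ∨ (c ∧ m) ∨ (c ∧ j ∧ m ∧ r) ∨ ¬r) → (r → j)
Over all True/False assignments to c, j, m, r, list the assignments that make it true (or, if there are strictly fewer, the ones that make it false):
is false only for:
  c=False, j=False, m=False, r=True;
  c=False, j=False, m=True, r=True;
  c=True, j=False, m=False, r=True;
  c=True, j=False, m=True, r=True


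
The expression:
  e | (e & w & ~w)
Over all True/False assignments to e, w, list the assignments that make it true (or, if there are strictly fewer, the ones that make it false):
is true only for:
  e=True, w=False;
  e=True, w=True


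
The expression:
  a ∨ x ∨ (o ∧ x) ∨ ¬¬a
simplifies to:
a ∨ x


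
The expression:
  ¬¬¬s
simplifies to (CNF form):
¬s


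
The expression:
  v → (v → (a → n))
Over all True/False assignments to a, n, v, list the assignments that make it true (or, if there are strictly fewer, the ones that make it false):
is false only for:
  a=True, n=False, v=True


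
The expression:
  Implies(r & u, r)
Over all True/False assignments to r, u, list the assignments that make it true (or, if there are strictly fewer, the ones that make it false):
is always true.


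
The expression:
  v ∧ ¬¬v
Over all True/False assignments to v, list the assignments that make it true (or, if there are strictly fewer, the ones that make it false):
is true only for:
  v=True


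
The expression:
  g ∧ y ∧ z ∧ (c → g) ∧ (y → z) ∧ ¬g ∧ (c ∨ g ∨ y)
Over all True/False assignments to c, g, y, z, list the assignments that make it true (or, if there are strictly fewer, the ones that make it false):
is never true.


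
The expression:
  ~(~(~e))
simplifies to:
~e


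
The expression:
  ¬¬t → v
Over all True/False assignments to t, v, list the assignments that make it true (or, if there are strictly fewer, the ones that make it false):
is false only for:
  t=True, v=False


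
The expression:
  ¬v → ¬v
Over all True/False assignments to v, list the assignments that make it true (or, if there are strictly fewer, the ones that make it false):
is always true.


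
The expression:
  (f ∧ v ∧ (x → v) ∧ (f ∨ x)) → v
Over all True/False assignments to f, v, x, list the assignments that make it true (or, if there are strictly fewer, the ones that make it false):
is always true.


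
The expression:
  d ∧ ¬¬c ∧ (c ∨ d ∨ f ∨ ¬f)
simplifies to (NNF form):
c ∧ d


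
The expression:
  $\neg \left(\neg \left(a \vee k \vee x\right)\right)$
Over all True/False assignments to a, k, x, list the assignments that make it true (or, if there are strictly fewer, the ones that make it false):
is false only for:
  a=False, k=False, x=False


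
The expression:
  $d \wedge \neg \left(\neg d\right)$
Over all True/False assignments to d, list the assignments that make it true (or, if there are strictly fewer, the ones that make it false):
is true only for:
  d=True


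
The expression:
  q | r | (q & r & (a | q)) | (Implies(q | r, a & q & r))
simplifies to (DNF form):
True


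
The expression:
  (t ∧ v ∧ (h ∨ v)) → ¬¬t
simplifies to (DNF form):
True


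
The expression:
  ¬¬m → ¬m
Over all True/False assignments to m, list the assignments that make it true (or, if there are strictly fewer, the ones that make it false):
is true only for:
  m=False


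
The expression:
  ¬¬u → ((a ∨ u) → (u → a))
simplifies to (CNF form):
a ∨ ¬u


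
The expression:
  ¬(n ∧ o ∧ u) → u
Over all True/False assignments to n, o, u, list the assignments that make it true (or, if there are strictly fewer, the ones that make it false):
is true only for:
  n=False, o=False, u=True;
  n=False, o=True, u=True;
  n=True, o=False, u=True;
  n=True, o=True, u=True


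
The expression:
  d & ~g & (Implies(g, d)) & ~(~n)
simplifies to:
d & n & ~g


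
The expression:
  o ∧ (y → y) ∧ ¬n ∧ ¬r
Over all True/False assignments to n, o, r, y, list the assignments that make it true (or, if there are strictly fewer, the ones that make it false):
is true only for:
  n=False, o=True, r=False, y=False;
  n=False, o=True, r=False, y=True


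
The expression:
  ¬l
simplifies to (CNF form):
¬l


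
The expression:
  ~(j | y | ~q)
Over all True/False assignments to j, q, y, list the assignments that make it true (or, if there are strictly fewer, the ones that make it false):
is true only for:
  j=False, q=True, y=False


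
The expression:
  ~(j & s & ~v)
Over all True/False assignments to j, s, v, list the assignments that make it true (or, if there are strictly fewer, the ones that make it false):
is false only for:
  j=True, s=True, v=False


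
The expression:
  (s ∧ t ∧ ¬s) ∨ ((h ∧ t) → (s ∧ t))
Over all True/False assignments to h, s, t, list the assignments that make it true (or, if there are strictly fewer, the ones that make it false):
is false only for:
  h=True, s=False, t=True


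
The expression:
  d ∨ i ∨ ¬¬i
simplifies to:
d ∨ i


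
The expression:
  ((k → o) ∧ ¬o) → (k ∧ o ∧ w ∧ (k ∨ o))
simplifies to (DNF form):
k ∨ o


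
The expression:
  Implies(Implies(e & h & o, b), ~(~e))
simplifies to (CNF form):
e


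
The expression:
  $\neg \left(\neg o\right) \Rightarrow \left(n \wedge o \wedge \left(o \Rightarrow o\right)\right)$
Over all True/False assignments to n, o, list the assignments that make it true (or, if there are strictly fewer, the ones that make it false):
is false only for:
  n=False, o=True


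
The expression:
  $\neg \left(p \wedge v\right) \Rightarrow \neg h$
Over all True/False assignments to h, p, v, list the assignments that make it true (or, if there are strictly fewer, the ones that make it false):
is false only for:
  h=True, p=False, v=False;
  h=True, p=False, v=True;
  h=True, p=True, v=False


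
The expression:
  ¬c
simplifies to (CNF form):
¬c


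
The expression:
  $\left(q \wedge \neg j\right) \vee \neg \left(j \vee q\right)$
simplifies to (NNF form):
$\neg j$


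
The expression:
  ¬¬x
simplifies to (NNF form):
x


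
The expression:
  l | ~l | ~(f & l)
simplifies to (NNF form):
True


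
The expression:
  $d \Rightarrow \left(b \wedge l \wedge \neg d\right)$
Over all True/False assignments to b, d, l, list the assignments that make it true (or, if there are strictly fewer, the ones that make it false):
is true only for:
  b=False, d=False, l=False;
  b=False, d=False, l=True;
  b=True, d=False, l=False;
  b=True, d=False, l=True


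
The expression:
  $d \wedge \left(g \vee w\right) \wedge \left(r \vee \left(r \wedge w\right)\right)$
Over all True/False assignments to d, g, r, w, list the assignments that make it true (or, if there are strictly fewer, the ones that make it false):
is true only for:
  d=True, g=False, r=True, w=True;
  d=True, g=True, r=True, w=False;
  d=True, g=True, r=True, w=True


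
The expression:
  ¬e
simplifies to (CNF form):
¬e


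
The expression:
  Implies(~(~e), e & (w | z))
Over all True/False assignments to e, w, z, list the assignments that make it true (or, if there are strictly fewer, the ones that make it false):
is false only for:
  e=True, w=False, z=False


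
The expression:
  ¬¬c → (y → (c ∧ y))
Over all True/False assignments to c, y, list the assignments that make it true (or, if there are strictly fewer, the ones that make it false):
is always true.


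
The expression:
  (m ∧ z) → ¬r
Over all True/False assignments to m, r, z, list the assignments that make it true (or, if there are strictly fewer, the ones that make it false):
is false only for:
  m=True, r=True, z=True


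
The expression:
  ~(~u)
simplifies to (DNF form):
u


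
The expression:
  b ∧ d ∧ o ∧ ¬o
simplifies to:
False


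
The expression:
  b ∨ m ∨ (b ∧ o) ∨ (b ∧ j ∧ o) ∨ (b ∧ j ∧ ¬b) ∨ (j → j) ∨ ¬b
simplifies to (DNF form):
True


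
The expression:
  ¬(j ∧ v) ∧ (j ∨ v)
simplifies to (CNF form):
(j ∨ v) ∧ (¬j ∨ ¬v)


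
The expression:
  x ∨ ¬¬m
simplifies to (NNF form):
m ∨ x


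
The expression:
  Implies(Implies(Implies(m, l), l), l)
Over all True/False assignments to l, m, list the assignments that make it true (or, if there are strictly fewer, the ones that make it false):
is false only for:
  l=False, m=True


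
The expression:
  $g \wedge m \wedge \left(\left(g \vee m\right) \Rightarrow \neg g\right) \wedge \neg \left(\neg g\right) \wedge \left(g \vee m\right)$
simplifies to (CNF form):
$\text{False}$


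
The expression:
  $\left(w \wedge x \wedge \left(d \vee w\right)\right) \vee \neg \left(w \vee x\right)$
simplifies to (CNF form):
$\left(w \vee \neg x\right) \wedge \left(x \vee \neg w\right)$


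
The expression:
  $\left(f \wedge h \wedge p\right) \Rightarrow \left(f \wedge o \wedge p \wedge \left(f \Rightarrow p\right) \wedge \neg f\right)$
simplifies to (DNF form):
$\neg f \vee \neg h \vee \neg p$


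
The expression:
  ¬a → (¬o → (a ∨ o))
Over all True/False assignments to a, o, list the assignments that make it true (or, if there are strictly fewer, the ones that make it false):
is false only for:
  a=False, o=False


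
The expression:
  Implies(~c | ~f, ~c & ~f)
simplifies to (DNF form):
(c & f) | (~c & ~f)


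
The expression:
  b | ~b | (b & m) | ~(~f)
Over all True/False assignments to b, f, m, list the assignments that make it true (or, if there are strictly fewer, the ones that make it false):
is always true.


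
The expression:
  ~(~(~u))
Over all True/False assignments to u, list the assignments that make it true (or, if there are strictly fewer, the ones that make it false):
is true only for:
  u=False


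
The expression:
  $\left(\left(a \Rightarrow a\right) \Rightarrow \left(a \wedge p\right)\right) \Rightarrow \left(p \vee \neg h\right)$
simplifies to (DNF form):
$\text{True}$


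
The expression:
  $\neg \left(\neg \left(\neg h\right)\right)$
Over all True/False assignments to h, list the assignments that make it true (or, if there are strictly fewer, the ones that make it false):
is true only for:
  h=False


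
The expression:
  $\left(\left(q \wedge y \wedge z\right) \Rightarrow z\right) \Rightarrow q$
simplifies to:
$q$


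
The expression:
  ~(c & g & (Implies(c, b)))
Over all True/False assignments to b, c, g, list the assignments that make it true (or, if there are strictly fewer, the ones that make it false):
is false only for:
  b=True, c=True, g=True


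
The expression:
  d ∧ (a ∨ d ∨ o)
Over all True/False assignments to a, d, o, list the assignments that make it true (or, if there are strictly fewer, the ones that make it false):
is true only for:
  a=False, d=True, o=False;
  a=False, d=True, o=True;
  a=True, d=True, o=False;
  a=True, d=True, o=True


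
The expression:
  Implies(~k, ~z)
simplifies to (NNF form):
k | ~z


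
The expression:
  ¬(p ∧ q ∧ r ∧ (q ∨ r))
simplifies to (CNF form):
¬p ∨ ¬q ∨ ¬r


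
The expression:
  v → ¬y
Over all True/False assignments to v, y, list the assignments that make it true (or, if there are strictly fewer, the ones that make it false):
is false only for:
  v=True, y=True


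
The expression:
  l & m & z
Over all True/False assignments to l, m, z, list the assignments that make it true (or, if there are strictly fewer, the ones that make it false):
is true only for:
  l=True, m=True, z=True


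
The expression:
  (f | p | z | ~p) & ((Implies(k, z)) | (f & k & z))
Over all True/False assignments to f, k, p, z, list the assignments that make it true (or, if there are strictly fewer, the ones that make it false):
is false only for:
  f=False, k=True, p=False, z=False;
  f=False, k=True, p=True, z=False;
  f=True, k=True, p=False, z=False;
  f=True, k=True, p=True, z=False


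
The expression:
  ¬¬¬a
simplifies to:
¬a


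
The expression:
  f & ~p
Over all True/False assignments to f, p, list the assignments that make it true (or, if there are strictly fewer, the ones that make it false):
is true only for:
  f=True, p=False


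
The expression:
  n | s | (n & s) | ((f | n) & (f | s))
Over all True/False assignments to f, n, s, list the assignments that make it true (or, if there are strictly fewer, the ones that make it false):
is false only for:
  f=False, n=False, s=False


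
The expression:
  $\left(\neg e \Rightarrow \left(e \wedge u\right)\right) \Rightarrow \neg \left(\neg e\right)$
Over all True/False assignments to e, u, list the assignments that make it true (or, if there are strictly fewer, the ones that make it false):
is always true.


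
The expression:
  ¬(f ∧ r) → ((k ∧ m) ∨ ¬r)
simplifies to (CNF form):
(f ∨ k ∨ ¬r) ∧ (f ∨ m ∨ ¬r)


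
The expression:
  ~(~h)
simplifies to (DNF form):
h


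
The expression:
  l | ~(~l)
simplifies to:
l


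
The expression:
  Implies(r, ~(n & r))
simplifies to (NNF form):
~n | ~r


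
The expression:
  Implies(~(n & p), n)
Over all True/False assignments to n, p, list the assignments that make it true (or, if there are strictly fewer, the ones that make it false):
is true only for:
  n=True, p=False;
  n=True, p=True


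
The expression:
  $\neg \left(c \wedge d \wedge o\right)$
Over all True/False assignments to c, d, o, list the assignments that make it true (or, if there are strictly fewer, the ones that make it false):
is false only for:
  c=True, d=True, o=True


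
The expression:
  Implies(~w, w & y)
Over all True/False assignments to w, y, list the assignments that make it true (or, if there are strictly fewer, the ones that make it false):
is true only for:
  w=True, y=False;
  w=True, y=True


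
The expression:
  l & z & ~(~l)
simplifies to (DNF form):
l & z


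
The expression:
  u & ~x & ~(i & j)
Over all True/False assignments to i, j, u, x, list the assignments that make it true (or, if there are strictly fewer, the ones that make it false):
is true only for:
  i=False, j=False, u=True, x=False;
  i=False, j=True, u=True, x=False;
  i=True, j=False, u=True, x=False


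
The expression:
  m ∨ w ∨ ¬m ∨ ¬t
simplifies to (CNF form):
True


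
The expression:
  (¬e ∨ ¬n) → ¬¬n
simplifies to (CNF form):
n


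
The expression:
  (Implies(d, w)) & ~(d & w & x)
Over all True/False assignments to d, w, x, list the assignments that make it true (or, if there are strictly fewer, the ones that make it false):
is false only for:
  d=True, w=False, x=False;
  d=True, w=False, x=True;
  d=True, w=True, x=True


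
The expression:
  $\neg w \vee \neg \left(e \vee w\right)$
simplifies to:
$\neg w$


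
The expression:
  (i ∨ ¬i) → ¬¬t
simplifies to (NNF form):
t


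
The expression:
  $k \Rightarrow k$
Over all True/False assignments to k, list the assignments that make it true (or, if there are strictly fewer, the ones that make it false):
is always true.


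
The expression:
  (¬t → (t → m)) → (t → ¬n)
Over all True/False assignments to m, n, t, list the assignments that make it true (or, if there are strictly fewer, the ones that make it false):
is false only for:
  m=False, n=True, t=True;
  m=True, n=True, t=True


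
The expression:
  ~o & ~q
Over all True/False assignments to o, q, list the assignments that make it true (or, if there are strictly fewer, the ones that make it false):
is true only for:
  o=False, q=False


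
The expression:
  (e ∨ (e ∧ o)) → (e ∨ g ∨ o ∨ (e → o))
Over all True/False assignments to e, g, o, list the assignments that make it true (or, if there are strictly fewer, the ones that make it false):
is always true.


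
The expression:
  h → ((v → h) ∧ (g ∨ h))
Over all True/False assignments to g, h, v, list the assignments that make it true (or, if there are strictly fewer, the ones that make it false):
is always true.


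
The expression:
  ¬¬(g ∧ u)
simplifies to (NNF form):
g ∧ u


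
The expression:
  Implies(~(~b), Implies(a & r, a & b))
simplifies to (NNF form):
True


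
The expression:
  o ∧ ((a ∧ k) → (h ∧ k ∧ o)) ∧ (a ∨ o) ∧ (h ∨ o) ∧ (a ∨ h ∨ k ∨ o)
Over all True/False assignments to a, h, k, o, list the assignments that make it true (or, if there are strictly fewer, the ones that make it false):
is true only for:
  a=False, h=False, k=False, o=True;
  a=False, h=False, k=True, o=True;
  a=False, h=True, k=False, o=True;
  a=False, h=True, k=True, o=True;
  a=True, h=False, k=False, o=True;
  a=True, h=True, k=False, o=True;
  a=True, h=True, k=True, o=True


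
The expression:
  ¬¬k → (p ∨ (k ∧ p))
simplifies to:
p ∨ ¬k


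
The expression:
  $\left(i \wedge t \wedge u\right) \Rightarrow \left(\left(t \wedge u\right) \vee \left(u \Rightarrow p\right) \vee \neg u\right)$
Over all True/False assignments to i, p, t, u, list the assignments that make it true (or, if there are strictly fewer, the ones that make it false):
is always true.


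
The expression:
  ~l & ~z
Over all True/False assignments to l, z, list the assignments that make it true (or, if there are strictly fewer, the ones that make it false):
is true only for:
  l=False, z=False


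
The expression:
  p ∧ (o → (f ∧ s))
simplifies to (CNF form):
p ∧ (f ∨ ¬o) ∧ (s ∨ ¬o)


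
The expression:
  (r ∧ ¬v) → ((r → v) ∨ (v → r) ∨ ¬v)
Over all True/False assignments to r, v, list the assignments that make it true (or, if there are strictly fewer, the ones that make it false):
is always true.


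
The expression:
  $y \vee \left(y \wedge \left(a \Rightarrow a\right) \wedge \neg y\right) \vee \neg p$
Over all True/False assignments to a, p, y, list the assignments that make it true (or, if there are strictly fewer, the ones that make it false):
is false only for:
  a=False, p=True, y=False;
  a=True, p=True, y=False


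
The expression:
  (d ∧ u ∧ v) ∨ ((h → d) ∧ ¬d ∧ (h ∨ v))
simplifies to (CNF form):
v ∧ (d ∨ ¬h) ∧ (u ∨ ¬d)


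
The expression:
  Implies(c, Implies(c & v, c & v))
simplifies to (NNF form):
True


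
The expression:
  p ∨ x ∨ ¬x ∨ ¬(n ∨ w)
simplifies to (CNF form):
True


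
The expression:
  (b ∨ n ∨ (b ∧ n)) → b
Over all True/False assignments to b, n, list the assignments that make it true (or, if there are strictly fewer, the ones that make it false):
is false only for:
  b=False, n=True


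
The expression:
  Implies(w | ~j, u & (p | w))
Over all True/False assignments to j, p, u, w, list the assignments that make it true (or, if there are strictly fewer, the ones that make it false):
is false only for:
  j=False, p=False, u=False, w=False;
  j=False, p=False, u=False, w=True;
  j=False, p=False, u=True, w=False;
  j=False, p=True, u=False, w=False;
  j=False, p=True, u=False, w=True;
  j=True, p=False, u=False, w=True;
  j=True, p=True, u=False, w=True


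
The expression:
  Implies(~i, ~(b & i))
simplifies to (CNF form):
True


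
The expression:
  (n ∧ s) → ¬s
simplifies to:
¬n ∨ ¬s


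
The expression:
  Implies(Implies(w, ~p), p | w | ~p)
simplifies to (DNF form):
True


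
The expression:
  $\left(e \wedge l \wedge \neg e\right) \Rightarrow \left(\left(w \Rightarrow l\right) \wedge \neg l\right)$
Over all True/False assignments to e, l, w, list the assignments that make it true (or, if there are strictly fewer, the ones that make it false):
is always true.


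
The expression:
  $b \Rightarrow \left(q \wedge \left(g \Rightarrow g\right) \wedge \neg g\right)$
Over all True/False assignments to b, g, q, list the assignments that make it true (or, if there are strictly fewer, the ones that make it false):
is false only for:
  b=True, g=False, q=False;
  b=True, g=True, q=False;
  b=True, g=True, q=True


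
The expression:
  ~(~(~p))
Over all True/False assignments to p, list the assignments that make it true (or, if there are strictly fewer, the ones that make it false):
is true only for:
  p=False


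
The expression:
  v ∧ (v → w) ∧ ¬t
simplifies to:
v ∧ w ∧ ¬t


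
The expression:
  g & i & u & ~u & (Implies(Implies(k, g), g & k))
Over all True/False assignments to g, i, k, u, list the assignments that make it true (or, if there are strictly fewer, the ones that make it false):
is never true.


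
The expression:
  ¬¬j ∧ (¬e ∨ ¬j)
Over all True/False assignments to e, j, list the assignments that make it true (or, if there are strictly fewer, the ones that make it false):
is true only for:
  e=False, j=True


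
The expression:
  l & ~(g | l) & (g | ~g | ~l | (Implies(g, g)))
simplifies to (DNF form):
False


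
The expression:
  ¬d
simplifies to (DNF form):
¬d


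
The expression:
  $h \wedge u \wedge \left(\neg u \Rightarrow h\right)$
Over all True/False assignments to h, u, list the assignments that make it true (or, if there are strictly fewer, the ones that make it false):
is true only for:
  h=True, u=True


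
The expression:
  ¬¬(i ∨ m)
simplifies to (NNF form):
i ∨ m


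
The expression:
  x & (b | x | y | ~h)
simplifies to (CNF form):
x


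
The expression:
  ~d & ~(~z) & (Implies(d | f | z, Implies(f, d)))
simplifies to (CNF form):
z & ~d & ~f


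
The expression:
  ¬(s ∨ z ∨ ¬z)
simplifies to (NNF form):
False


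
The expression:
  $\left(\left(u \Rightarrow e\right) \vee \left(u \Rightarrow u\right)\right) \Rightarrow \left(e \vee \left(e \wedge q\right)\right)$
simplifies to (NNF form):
$e$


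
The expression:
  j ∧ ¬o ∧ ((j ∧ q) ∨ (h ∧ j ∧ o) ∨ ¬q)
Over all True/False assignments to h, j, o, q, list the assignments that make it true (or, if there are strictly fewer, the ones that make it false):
is true only for:
  h=False, j=True, o=False, q=False;
  h=False, j=True, o=False, q=True;
  h=True, j=True, o=False, q=False;
  h=True, j=True, o=False, q=True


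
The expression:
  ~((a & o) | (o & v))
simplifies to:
~o | (~a & ~v)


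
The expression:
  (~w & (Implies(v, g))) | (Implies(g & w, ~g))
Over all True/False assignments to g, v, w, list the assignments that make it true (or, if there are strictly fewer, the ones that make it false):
is false only for:
  g=True, v=False, w=True;
  g=True, v=True, w=True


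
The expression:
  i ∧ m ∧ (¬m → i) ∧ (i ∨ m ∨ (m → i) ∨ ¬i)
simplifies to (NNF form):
i ∧ m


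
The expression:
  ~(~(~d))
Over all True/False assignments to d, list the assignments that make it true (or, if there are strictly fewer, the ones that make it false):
is true only for:
  d=False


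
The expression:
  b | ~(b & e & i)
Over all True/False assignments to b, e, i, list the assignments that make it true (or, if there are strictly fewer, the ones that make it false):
is always true.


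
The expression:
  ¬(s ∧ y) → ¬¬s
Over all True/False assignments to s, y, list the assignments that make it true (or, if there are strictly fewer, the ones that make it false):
is true only for:
  s=True, y=False;
  s=True, y=True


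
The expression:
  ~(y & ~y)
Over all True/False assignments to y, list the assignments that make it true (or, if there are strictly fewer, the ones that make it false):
is always true.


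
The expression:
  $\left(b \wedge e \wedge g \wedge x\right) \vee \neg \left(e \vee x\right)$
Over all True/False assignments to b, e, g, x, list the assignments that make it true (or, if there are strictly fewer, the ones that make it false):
is true only for:
  b=False, e=False, g=False, x=False;
  b=False, e=False, g=True, x=False;
  b=True, e=False, g=False, x=False;
  b=True, e=False, g=True, x=False;
  b=True, e=True, g=True, x=True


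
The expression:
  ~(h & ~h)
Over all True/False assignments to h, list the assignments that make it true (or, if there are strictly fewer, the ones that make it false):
is always true.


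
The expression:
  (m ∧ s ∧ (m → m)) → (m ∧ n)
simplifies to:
n ∨ ¬m ∨ ¬s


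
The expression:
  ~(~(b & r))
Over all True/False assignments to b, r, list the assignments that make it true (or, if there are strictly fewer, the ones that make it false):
is true only for:
  b=True, r=True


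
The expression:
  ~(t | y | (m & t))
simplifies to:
~t & ~y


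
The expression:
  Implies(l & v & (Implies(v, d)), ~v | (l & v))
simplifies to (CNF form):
True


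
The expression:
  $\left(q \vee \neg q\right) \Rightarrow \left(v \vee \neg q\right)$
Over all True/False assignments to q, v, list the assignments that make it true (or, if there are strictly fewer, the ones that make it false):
is false only for:
  q=True, v=False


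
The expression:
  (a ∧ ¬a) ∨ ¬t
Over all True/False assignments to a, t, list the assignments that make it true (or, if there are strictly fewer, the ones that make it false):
is true only for:
  a=False, t=False;
  a=True, t=False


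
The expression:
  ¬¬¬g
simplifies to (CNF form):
¬g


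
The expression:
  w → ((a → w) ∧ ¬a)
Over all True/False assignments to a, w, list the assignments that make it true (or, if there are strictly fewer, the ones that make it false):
is false only for:
  a=True, w=True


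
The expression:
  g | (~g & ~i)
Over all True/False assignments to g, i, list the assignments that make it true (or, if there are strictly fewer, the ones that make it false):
is false only for:
  g=False, i=True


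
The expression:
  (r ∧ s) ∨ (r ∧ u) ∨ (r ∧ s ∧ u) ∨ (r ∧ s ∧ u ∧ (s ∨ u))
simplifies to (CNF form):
r ∧ (s ∨ u)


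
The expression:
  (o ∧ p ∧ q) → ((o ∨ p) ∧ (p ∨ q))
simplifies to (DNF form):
True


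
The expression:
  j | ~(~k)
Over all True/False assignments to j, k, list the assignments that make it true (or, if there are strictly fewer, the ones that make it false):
is false only for:
  j=False, k=False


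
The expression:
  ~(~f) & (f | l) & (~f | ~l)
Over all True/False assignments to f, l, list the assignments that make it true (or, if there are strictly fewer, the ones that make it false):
is true only for:
  f=True, l=False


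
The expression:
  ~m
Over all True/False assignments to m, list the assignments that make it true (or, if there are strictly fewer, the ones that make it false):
is true only for:
  m=False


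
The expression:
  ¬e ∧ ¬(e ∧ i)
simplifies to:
¬e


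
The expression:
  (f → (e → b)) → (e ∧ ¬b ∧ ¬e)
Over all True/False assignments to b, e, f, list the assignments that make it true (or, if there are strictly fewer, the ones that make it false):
is true only for:
  b=False, e=True, f=True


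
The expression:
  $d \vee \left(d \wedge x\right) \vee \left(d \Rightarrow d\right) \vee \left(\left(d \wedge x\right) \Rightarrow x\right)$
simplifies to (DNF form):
$\text{True}$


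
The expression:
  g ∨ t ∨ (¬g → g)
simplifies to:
g ∨ t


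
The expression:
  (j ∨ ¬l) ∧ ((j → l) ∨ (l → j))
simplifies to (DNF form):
j ∨ ¬l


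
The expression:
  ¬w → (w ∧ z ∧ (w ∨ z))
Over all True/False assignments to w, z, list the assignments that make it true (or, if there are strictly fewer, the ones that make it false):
is true only for:
  w=True, z=False;
  w=True, z=True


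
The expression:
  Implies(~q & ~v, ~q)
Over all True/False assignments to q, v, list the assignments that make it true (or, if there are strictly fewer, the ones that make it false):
is always true.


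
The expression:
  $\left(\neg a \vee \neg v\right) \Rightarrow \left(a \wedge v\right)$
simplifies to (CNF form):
$a \wedge v$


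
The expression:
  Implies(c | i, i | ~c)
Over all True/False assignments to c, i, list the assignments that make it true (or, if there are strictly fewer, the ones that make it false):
is false only for:
  c=True, i=False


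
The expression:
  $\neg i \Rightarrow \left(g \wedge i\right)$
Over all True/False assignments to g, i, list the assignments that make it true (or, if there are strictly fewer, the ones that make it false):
is true only for:
  g=False, i=True;
  g=True, i=True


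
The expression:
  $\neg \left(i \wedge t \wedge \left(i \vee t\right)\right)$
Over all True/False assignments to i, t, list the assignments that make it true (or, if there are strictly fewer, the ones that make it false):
is false only for:
  i=True, t=True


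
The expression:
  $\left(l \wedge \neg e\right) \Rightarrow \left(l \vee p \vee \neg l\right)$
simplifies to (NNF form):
$\text{True}$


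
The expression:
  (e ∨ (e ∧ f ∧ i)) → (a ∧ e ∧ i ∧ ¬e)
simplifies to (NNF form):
¬e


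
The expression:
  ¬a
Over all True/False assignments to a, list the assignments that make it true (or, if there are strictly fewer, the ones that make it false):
is true only for:
  a=False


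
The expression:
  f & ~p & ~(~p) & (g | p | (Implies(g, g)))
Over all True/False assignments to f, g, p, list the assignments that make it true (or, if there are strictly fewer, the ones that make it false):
is never true.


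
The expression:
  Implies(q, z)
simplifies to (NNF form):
z | ~q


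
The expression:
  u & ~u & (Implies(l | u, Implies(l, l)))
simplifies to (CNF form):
False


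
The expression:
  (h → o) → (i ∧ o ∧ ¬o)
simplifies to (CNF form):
h ∧ ¬o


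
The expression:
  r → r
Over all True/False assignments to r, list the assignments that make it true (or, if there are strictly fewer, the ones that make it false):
is always true.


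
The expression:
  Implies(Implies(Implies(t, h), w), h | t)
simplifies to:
h | t | ~w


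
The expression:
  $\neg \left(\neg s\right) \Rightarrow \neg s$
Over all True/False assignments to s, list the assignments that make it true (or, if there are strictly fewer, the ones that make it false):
is true only for:
  s=False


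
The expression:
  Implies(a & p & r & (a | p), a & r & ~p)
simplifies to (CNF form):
~a | ~p | ~r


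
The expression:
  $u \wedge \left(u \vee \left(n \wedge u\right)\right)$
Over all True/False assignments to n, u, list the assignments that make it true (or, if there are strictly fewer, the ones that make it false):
is true only for:
  n=False, u=True;
  n=True, u=True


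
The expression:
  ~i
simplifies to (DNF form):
~i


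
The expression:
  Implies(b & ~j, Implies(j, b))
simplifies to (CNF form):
True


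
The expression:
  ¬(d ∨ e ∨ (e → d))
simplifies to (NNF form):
False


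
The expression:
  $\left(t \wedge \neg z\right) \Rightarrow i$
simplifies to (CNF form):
$i \vee z \vee \neg t$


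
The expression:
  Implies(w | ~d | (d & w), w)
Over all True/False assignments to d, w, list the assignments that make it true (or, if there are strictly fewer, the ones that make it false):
is false only for:
  d=False, w=False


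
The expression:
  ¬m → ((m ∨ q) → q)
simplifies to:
True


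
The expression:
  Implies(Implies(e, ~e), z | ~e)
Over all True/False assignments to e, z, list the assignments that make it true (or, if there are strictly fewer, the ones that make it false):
is always true.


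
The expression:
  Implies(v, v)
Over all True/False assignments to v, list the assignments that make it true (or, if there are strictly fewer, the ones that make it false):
is always true.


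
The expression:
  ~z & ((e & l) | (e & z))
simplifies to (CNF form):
e & l & ~z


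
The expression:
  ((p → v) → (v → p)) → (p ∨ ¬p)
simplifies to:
True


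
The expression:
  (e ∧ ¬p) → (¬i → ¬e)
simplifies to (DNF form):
i ∨ p ∨ ¬e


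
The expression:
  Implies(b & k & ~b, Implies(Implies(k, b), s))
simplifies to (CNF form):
True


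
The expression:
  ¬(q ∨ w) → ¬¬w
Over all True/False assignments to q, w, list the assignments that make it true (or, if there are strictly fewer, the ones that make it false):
is false only for:
  q=False, w=False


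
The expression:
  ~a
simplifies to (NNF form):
~a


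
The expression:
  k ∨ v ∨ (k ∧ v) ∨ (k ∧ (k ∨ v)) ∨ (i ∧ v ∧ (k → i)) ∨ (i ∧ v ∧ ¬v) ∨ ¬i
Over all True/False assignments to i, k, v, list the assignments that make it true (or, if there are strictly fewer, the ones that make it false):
is false only for:
  i=True, k=False, v=False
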